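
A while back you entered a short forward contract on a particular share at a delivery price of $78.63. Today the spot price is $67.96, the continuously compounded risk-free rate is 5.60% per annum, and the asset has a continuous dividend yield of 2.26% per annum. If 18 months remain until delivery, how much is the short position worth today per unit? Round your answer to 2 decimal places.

Current fair forward for the remaining 18 months: F = S·e^((r − q)·T), (r − q) = 0.0560 − 0.0226 = 0.0334
F = 67.96 · e^(0.0334 × 18/12) = 67.96 × 1.051376 = 71.4515
Value of long forward = (F − K)·e^(−rT) = (71.4515 − 78.63) · e^(−0.0560·18/12)
= -7.1785 × 0.919431 = -6.60
Short position value = −(long value) = $6.60

$6.60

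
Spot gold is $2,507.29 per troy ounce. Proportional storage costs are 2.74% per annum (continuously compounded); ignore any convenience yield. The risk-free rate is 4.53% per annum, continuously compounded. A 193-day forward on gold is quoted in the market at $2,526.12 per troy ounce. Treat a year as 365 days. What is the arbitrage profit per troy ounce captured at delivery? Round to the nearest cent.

$79.43 per troy ounce

Fair forward: F* = S·e^(carry·T), with carry = (r + u) = 0.0453 + 0.0274 = 0.0727
F* = 2507.29 · e^(0.0727 × 193/365) = 2507.29 · e^0.03844137 = 2507.29 × 1.03918980 = $2605.5502
Market $2526.12 < fair $2605.5502: forward underpriced → reverse cash-and-carry (short spot, go long the forward).
At maturity, profit = |F_mkt − F*| = |2526.12 − 2605.5502| = $79.43 per troy ounce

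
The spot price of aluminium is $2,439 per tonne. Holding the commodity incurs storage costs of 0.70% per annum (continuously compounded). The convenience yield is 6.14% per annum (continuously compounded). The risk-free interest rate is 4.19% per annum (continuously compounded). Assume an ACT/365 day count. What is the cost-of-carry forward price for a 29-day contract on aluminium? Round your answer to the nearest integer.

Net carry = r + u − y = 0.0419 + 0.0070 − 0.0614 = -0.0125
F = S·e^((r+u−y)T) = 2439 · e^(-0.0125 × 29/365) = 2439 · e^-0.000993
= 2439 × 0.999007 = $2,437 per tonne

$2,437 per tonne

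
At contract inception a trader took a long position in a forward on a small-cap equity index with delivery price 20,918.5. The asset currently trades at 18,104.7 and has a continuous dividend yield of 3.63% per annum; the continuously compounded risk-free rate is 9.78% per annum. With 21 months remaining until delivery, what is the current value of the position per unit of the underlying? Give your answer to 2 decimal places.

-637.55

Current fair forward for the remaining 21 months: F = S·e^((r − q)·T), (r − q) = 0.0978 − 0.0363 = 0.0615
F = 18104.7 · e^(0.0615 × 21/12) = 18104.7 × 1.11363006 = 20161.9381
Value of long forward = (F − K)·e^(−rT) = (20161.9381 − 20918.5) · e^(−0.0978·21/12)
= -756.5619 × 0.84269516 = -637.55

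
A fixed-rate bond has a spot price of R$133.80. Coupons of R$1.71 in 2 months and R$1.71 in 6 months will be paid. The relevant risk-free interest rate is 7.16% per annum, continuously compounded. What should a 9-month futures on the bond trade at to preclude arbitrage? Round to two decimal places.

PV(coupons) I = 1.71·e^(−0.0716·2/12) + 1.71·e^(−0.0716·6/12)
I = 1.6897 + 1.6499 = 3.3396
F = (S − I)·e^(rT) = (133.80 − 3.3396) · e^(0.0716·9/12)
= 130.4604 · e^0.053700 = 130.4604 × 1.055168 = R$137.66

R$137.66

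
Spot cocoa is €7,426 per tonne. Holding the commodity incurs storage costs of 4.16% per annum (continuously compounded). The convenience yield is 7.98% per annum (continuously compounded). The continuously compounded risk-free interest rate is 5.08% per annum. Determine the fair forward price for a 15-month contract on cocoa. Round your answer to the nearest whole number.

€7,544 per tonne

Net carry = r + u − y = 0.0508 + 0.0416 − 0.0798 = 0.0126
F = S·e^((r+u−y)T) = 7426 · e^(0.0126 × 15/12) = 7426 · e^0.015750
= 7426 × 1.015875 = €7,544 per tonne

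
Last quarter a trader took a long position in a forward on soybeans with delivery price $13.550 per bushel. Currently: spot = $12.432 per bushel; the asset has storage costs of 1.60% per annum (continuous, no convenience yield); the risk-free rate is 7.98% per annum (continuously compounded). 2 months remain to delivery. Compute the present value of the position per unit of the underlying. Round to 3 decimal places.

-$0.906 per bushel

Current fair forward for the remaining 2 months: F = S·e^((r + u)·T), (r + u) = 0.0798 + 0.0160 = 0.0958
F = 12.432 · e^(0.0958 × 2/12) = 12.432 × 1.016095 = 12.6321
Value of long forward = (F − K)·e^(−rT) = (12.6321 − 13.550) · e^(−0.0798·2/12)
= -0.9179 × 0.986788 = -0.906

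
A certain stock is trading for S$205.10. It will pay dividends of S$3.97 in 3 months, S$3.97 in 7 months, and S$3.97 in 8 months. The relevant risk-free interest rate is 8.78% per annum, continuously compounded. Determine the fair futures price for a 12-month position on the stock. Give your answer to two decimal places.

S$211.48

PV(dividends) I = 3.97·e^(−0.0878·3/12) + 3.97·e^(−0.0878·7/12) + 3.97·e^(−0.0878·8/12)
I = 3.8838 + 3.7718 + 3.7443 = 11.3999
F = (S − I)·e^(rT) = (205.10 − 11.3999) · e^(0.0878·12/12)
= 193.7001 · e^0.087800 = 193.7001 × 1.091770 = S$211.48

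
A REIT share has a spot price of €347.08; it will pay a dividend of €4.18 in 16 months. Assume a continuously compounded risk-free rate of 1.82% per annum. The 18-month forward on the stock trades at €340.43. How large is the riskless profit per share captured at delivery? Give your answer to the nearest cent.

PV(dividends) I = 4.18·e^(−0.0182·16/12) = 4.0798
Fair forward F* = (S − I)·e^(rT) = (347.08 − 4.0798)·e^0.027300 = 343.0002 × 1.027676 = 352.4931
Market €340.43 < fair 352.4931: forward underpriced → reverse cash-and-carry (short the stock, invest proceeds at r, pay the dividends, go long the forward).
Profit at T = |F_mkt − F*| = |340.43 − 352.4931| = €12.06 per share

€12.06 per share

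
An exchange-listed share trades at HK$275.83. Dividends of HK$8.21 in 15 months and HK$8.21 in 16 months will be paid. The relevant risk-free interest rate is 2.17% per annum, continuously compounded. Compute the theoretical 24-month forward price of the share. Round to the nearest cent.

PV(dividends) I = 8.21·e^(−0.0217·15/12) + 8.21·e^(−0.0217·16/12)
I = 7.9903 + 7.9759 = 15.9662
F = (S − I)·e^(rT) = (275.83 − 15.9662) · e^(0.0217·24/12)
= 259.8638 · e^0.043400 = 259.8638 × 1.044356 = HK$271.39

HK$271.39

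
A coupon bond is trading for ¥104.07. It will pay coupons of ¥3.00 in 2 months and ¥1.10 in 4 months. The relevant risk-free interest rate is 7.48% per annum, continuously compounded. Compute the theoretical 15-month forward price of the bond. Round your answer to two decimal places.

PV(coupons) I = 3.00·e^(−0.0748·2/12) + 1.10·e^(−0.0748·4/12)
I = 2.9628 + 1.0729 = 4.0357
F = (S − I)·e^(rT) = (104.07 − 4.0357) · e^(0.0748·15/12)
= 100.0343 · e^0.093500 = 100.0343 × 1.098011 = ¥109.84

¥109.84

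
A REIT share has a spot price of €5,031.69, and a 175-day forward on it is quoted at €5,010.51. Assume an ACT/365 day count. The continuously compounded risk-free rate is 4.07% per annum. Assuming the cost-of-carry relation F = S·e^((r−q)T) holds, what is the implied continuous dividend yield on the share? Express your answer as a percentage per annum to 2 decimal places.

4.95%

From F = S·e^((r−q)T): (r − q) = ln(F/S)/T
ln(5010.51/5031.69) = ln(0.995791) = -0.004218
(r − q) = -0.004218 / (175/365) = -0.008798
q = r − ln(F/S)/T = 0.0407 + 0.008798 = 0.049498
q = 4.95%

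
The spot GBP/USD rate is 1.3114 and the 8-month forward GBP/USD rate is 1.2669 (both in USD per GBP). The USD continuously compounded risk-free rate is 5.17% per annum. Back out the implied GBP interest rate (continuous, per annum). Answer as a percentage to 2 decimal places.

F = S·e^((r_USD − r_GBP)T) ⇒ r_GBP = r_USD − ln(F/S)/T
ln(1.2669/1.3114) = -0.034522; /(8/12) = -0.051783
r_GBP = 0.0517 + 0.051783 = 0.103483
r_GBP = 10.35%

10.35%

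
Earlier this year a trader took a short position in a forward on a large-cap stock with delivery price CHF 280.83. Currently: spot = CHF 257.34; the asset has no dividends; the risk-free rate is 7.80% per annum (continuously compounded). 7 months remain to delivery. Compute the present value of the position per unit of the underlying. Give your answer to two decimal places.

CHF 11.00

Current fair forward for the remaining 7 months: F = S·e^(r·T), r = 0.0780
F = 257.34 · e^(0.0780 × 7/12) = 257.34 × 1.046551 = 269.3194
Value of long forward = (F − K)·e^(−rT) = (269.3194 − 280.83) · e^(−0.0780·7/12)
= -11.5106 × 0.955520 = -11.00
Short position value = −(long value) = CHF 11.00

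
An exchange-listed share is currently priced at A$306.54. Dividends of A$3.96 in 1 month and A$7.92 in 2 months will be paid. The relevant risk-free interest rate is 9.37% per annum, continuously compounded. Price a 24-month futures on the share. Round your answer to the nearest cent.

PV(dividends) I = 3.96·e^(−0.0937·1/12) + 7.92·e^(−0.0937·2/12)
I = 3.9292 + 7.7973 = 11.7265
F = (S − I)·e^(rT) = (306.54 − 11.7265) · e^(0.0937·24/12)
= 294.8135 · e^0.187400 = 294.8135 × 1.206110 = A$355.58

A$355.58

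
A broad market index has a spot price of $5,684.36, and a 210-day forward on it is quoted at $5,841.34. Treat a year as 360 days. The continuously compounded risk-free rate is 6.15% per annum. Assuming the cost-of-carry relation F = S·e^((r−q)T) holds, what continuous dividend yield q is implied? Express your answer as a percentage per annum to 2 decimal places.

From F = S·e^((r−q)T): (r − q) = ln(F/S)/T
ln(5841.34/5684.36) = ln(1.027616) = 0.027242
(r − q) = 0.027242 / (210/360) = 0.046701
q = r − ln(F/S)/T = 0.0615 − 0.046701 = 0.014799
q = 1.48%

1.48%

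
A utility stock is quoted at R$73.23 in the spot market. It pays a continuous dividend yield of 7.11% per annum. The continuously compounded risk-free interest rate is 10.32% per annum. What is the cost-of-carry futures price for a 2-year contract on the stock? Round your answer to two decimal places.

R$78.09

F = S·e^((r − q)T) = 73.23 · e^((0.1032 − 0.0711) × 2)
= 73.23 · e^0.064200 = 73.23 × 1.066306
F = R$78.09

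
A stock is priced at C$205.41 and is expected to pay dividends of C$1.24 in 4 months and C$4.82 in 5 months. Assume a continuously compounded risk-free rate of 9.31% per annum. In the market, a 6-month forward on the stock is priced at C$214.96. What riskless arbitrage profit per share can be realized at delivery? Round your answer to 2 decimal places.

PV(dividends) I = 1.24·e^(−0.0931·4/12) + 4.82·e^(−0.0931·5/12) = 5.8387
Fair forward F* = (S − I)·e^(rT) = (205.41 − 5.8387)·e^0.046550 = 199.5713 × 1.047650 = 209.0809
Market C$214.96 > fair 209.0809: forward overpriced → cash-and-carry (borrow at r, buy the stock and collect the dividends, short the forward).
Profit at T = |F_mkt − F*| = |214.96 − 209.0809| = C$5.88 per share

C$5.88 per share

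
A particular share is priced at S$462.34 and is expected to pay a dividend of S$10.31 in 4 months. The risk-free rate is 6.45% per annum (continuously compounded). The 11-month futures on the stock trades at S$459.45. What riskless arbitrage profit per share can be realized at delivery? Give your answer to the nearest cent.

PV(dividends) I = 10.31·e^(−0.0645·4/12) = 10.0907
Fair futures F* = (S − I)·e^(rT) = (462.34 − 10.0907)·e^0.059125 = 452.2493 × 1.060908 = 479.7949
Market S$459.45 < fair 479.7949: forward underpriced → reverse cash-and-carry (short the stock, invest proceeds at r, pay the dividends, go long the forward).
Profit at T = |F_mkt − F*| = |459.45 − 479.7949| = S$20.34 per share

S$20.34 per share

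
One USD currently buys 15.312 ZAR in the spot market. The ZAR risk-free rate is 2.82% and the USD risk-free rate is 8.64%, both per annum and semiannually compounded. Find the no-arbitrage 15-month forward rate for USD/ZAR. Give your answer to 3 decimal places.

By covered interest parity, F = S · (1+r_ZAR/2)^(2T) / (1+r_USD/2)^(2T)
= 15.312 × 1.035624 / 1.111524 = 15.312 × 0.931715
F = 14.266 ZAR per USD

14.266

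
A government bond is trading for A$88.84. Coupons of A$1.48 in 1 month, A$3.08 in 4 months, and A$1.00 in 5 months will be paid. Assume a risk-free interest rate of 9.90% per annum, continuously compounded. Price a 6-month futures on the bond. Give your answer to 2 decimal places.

PV(coupons) I = 1.48·e^(−0.0990·1/12) + 3.08·e^(−0.0990·4/12) + 1.00·e^(−0.0990·5/12)
I = 1.4678 + 2.9800 + 0.9596 = 5.4074
F = (S − I)·e^(rT) = (88.84 − 5.4074) · e^(0.0990·6/12)
= 83.4326 · e^0.049500 = 83.4326 × 1.050746 = A$87.67

A$87.67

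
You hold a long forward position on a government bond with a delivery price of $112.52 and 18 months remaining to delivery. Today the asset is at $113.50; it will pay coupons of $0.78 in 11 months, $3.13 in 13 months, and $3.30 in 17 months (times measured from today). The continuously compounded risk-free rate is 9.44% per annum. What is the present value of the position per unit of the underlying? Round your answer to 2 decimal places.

$9.41

PV(remaining coupons) I = 0.78·e^(−0.0944·11/12) + 3.13·e^(−0.0944·13/12) + 3.30·e^(−0.0944·17/12) = 6.4280
Current forward F = (S − I)·e^(rT) = (113.50 − 6.4280)·e^(0.0944·18/12) = 107.0720 × 1.152116 = 123.3594
Value (long) = (F − K)·e^(−rT) = (123.3594 − 112.52) × 0.867968 = 9.4083
Value = $9.41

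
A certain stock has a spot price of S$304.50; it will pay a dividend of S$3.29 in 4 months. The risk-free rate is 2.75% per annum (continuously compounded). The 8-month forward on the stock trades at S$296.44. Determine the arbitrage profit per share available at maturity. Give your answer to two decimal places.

PV(dividends) I = 3.29·e^(−0.0275·4/12) = 3.2600
Fair forward F* = (S − I)·e^(rT) = (304.50 − 3.2600)·e^0.018333 = 301.2400 × 1.018502 = 306.8135
Market S$296.44 < fair 306.8135: forward underpriced → reverse cash-and-carry (short the stock, invest proceeds at r, pay the dividends, go long the forward).
Profit at T = |F_mkt − F*| = |296.44 − 306.8135| = S$10.37 per share

S$10.37 per share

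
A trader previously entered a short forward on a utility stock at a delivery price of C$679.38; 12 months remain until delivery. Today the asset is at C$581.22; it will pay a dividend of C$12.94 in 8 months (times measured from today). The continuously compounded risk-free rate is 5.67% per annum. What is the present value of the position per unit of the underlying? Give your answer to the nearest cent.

C$73.17

PV(remaining dividends) I = 12.94·e^(−0.0567·8/12) = 12.4600
Current forward F = (S − I)·e^(rT) = (581.22 − 12.4600)·e^(0.0567·12/12) = 568.7600 × 1.058338 = 601.9403
Value (long) = (F − K)·e^(−rT) = (601.9403 − 679.38) × 0.944877 = -73.1710
Short position value = −(long value) = C$73.17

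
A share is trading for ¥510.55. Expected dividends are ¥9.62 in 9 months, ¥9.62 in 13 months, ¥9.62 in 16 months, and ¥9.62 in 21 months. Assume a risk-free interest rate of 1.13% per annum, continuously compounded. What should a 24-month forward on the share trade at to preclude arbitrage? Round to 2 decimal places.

¥483.40

PV(dividends) I = 9.62·e^(−0.0113·9/12) + 9.62·e^(−0.0113·13/12) + 9.62·e^(−0.0113·16/12) + 9.62·e^(−0.0113·21/12)
I = 9.5388 + 9.5030 + 9.4761 + 9.4316 = 37.9495
F = (S − I)·e^(rT) = (510.55 − 37.9495) · e^(0.0113·24/12)
= 472.6005 · e^0.022600 = 472.6005 × 1.022857 = ¥483.40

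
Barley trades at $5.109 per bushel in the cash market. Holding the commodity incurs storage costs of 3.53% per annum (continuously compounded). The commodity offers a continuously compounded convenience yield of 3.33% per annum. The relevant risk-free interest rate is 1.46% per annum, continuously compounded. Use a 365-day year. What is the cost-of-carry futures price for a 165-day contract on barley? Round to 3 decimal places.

$5.147 per bushel

Net carry = r + u − y = 0.0146 + 0.0353 − 0.0333 = 0.0166
F = S·e^((r+u−y)T) = 5.109 · e^(0.0166 × 165/365) = 5.109 · e^0.007504
= 5.109 × 1.007532 = $5.147 per bushel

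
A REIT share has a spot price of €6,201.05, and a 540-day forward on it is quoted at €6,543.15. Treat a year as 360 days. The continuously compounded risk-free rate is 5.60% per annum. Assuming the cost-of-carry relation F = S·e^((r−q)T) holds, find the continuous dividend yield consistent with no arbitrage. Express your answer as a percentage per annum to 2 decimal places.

From F = S·e^((r−q)T): (r − q) = ln(F/S)/T
ln(6543.15/6201.05) = ln(1.055168) = 0.053700
(r − q) = 0.053700 / (540/360) = 0.035800
q = r − ln(F/S)/T = 0.0560 − 0.035800 = 0.020200
q = 2.02%

2.02%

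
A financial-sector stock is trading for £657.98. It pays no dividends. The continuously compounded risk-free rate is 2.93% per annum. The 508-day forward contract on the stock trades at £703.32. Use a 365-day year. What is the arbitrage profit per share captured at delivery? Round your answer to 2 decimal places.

Fair forward: F* = S·e^(carry·T), with carry = r = 0.0293
F* = 657.98 · e^(0.0293 × 508/365) = 657.98 · e^0.040779 = 657.98 × 1.041622 = £685.3664
Market £703.32 > fair £685.3664: forward overpriced → cash-and-carry (buy spot, short the forward).
At maturity, profit = |F_mkt − F*| = |703.32 − 685.3664| = £17.95 per share

£17.95 per share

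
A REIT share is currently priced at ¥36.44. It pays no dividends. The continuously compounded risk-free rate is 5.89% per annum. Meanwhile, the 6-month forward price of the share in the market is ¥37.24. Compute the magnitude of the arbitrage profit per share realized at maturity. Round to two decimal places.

Fair forward: F* = S·e^(carry·T), with carry = r = 0.0589
F* = 36.44 · e^(0.0589 × 6/12) = 36.44 · e^0.029450 = 36.44 × 1.029888 = ¥37.5291
Market ¥37.24 < fair ¥37.5291: forward underpriced → reverse cash-and-carry (short spot, go long the forward).
At maturity, profit = |F_mkt − F*| = |37.24 − 37.5291| = ¥0.29 per share

¥0.29 per share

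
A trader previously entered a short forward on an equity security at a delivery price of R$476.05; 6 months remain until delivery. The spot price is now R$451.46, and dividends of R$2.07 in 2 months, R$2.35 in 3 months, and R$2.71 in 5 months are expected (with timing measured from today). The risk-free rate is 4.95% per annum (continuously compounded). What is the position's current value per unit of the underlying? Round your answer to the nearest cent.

R$19.98

PV(remaining dividends) I = 2.07·e^(−0.0495·2/12) + 2.35·e^(−0.0495·3/12) + 2.71·e^(−0.0495·5/12) = 7.0288
Current forward F = (S − I)·e^(rT) = (451.46 − 7.0288)·e^(0.0495·6/12) = 444.4312 × 1.025059 = 455.5682
Value (long) = (F − K)·e^(−rT) = (455.5682 − 476.05) × 0.975554 = -19.9811
Short position value = −(long value) = R$19.98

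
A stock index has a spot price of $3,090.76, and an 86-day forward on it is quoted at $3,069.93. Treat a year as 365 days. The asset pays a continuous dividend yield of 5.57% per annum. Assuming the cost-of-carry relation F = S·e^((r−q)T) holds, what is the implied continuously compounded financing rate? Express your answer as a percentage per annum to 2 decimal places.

2.70%

From F = S·e^((r−q)T): (r − q) = ln(F/S)/T
ln(3069.93/3090.76) = ln(0.993261) = -0.006762
(r − q) = -0.006762 / (86/365) = -0.028699
r = ln(F/S)/T + q = -0.028699 + 0.0557 = 0.027001
r = 2.70%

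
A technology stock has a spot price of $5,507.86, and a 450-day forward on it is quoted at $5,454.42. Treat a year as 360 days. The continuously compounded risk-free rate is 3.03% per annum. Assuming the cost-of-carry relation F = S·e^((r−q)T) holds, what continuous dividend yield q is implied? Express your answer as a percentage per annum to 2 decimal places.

From F = S·e^((r−q)T): (r − q) = ln(F/S)/T
ln(5454.42/5507.86) = ln(0.990298) = -0.009749
(r − q) = -0.009749 / (450/360) = -0.007799
q = r − ln(F/S)/T = 0.0303 + 0.007799 = 0.038099
q = 3.81%

3.81%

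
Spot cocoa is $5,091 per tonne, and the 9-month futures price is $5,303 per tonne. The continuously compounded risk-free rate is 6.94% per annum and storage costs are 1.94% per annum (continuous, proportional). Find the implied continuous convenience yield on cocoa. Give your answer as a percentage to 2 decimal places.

F = S·e^((r+u−y)T) ⇒ (r+u−y) = ln(F/S)/T
ln(5303/5091) = 0.040798; /T ⇒ 0.054397
y = r + u − ln(F/S)/T = 0.0694 + 0.0194 − 0.054397 = 0.034403
y = 3.44%

3.44%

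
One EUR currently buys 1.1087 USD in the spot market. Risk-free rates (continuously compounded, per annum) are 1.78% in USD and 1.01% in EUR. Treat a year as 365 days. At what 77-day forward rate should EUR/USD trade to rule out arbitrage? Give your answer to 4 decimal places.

F = S·e^((r_USD − r_EUR)T) = 1.1087 · e^((0.0178 − 0.0101) × 77/365)
= 1.1087 · e^0.001624 = 1.1087 × 1.001625
F = 1.1105 USD per EUR

1.1105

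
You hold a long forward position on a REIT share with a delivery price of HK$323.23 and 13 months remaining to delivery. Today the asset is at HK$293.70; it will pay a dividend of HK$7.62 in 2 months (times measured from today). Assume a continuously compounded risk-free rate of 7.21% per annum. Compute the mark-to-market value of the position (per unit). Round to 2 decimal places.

PV(remaining dividends) I = 7.62·e^(−0.0721·2/12) = 7.5290
Current forward F = (S − I)·e^(rT) = (293.70 − 7.5290)·e^(0.0721·13/12) = 286.1710 × 1.081240 = 309.4195
Value (long) = (F − K)·e^(−rT) = (309.4195 − 323.23) × 0.924864 = -12.7728
Value = -HK$12.77

-HK$12.77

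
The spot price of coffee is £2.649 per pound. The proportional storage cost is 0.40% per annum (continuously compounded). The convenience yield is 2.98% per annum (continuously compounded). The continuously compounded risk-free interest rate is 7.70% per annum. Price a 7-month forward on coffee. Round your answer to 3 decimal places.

Net carry = r + u − y = 0.0770 + 0.0040 − 0.0298 = 0.0512
F = S·e^((r+u−y)T) = 2.649 · e^(0.0512 × 7/12) = 2.649 · e^0.029867
= 2.649 × 1.030317 = £2.729 per pound

£2.729 per pound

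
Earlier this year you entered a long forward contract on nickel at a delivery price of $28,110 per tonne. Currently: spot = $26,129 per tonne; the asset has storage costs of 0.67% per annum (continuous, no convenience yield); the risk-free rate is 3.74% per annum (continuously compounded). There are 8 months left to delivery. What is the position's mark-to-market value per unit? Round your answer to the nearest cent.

-$1171.82 per tonne

Current fair forward for the remaining 8 months: F = S·e^((r + u)·T), (r + u) = 0.0374 + 0.0067 = 0.0441
F = 26129 · e^(0.0441 × 8/12) = 26129 × 1.02983645 = 26908.5966
Value of long forward = (F − K)·e^(−rT) = (26908.5966 − 28110) · e^(−0.0374·8/12)
= -1201.4034 × 0.97537493 = -1171.82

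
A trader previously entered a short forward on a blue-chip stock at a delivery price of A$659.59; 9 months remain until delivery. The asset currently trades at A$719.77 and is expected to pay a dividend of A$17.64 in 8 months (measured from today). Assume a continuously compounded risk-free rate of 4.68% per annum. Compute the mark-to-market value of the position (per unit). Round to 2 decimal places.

PV(remaining dividends) I = 17.64·e^(−0.0468·8/12) = 17.0981
Current forward F = (S − I)·e^(rT) = (719.77 − 17.0981)·e^(0.0468·9/12) = 702.6719 × 1.035723 = 727.7734
Value (long) = (F − K)·e^(−rT) = (727.7734 − 659.59) × 0.965509 = 65.8317
Short position value = −(long value) = -A$65.83

-A$65.83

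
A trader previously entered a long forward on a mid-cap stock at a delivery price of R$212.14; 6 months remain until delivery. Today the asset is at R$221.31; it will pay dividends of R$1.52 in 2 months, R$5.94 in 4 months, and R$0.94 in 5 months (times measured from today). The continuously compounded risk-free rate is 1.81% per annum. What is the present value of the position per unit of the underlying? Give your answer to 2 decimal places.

R$2.73

PV(remaining dividends) I = 1.52·e^(−0.0181·2/12) + 5.94·e^(−0.0181·4/12) + 0.94·e^(−0.0181·5/12) = 8.3526
Current forward F = (S − I)·e^(rT) = (221.31 − 8.3526)·e^(0.0181·6/12) = 212.9574 × 1.009091 = 214.8934
Value (long) = (F − K)·e^(−rT) = (214.8934 − 212.14) × 0.990991 = 2.7286
Value = R$2.73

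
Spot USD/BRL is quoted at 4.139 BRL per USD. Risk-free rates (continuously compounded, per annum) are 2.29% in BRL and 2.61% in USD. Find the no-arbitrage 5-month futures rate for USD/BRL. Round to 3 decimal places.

4.133

F = S·e^((r_BRL − r_USD)T) = 4.139 · e^((0.0229 − 0.0261) × 5/12)
= 4.139 · e^-0.001333 = 4.139 × 0.998668
F = 4.133 BRL per USD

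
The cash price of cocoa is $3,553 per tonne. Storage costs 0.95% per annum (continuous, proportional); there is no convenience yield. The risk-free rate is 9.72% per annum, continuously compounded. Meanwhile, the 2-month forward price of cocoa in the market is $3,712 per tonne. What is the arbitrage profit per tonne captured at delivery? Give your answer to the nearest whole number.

$95 per tonne

Fair forward: F* = S·e^(carry·T), with carry = (r + u) = 0.0972 + 0.0095 = 0.1067
F* = 3553 · e^(0.1067 × 2/12) = 3553 · e^0.017783 = 3553 × 1.017942 = $3616.7479
Market $3712 > fair $3616.7479: forward overpriced → cash-and-carry (buy spot, short the forward).
At maturity, profit = |F_mkt − F*| = |3712 − 3616.7479| = $95 per tonne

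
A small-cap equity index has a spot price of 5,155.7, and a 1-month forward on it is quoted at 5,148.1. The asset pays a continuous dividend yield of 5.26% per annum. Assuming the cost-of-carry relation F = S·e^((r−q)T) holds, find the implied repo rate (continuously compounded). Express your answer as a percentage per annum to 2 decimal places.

From F = S·e^((r−q)T): (r − q) = ln(F/S)/T
ln(5148.1/5155.7) = ln(0.998526) = -0.001475
(r − q) = -0.001475 / (1/12) = -0.017700
r = ln(F/S)/T + q = -0.017700 + 0.0526 = 0.034900
r = 3.49%

3.49%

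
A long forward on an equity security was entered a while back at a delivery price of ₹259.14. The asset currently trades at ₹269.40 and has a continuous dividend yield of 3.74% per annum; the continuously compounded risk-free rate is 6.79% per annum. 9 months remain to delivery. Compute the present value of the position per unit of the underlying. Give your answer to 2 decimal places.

Current fair forward for the remaining 9 months: F = S·e^((r − q)·T), (r − q) = 0.0679 − 0.0374 = 0.0305
F = 269.40 · e^(0.0305 × 9/12) = 269.40 × 1.023139 = 275.6336
Value of long forward = (F − K)·e^(−rT) = (275.6336 − 259.14) · e^(−0.0679·9/12)
= 16.4936 × 0.950350 = 15.67

₹15.67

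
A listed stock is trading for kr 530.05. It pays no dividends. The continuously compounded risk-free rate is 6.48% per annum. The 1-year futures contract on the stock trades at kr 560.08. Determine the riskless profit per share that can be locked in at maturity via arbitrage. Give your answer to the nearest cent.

Fair futures: F* = S·e^(carry·T), with carry = r = 0.0648
F* = 530.05 · e^(0.0648 × 1) = 530.05 · e^0.064800 = 530.05 × 1.066946 = kr 565.5347
Market kr 560.08 < fair kr 565.5347: forward underpriced → reverse cash-and-carry (short spot, go long the forward).
At maturity, profit = |F_mkt − F*| = |560.08 − 565.5347| = kr 5.45 per share

kr 5.45 per share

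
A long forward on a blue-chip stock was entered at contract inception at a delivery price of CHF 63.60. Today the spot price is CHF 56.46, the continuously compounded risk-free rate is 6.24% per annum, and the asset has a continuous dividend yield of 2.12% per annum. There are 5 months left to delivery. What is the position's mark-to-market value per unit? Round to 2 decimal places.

-CHF 6.00

Current fair forward for the remaining 5 months: F = S·e^((r − q)·T), (r − q) = 0.0624 − 0.0212 = 0.0412
F = 56.46 · e^(0.0412 × 5/12) = 56.46 × 1.017315 = 57.4376
Value of long forward = (F − K)·e^(−rT) = (57.4376 − 63.60) · e^(−0.0624·5/12)
= -6.1624 × 0.974335 = -6.00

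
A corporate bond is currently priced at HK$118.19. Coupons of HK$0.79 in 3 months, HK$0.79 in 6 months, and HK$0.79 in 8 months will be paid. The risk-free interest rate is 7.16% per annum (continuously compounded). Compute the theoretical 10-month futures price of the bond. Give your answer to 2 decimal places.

PV(coupons) I = 0.79·e^(−0.0716·3/12) + 0.79·e^(−0.0716·6/12) + 0.79·e^(−0.0716·8/12)
I = 0.7760 + 0.7622 + 0.7532 = 2.2914
F = (S − I)·e^(rT) = (118.19 − 2.2914) · e^(0.0716·10/12)
= 115.8986 · e^0.059667 = 115.8986 × 1.061483 = HK$123.02

HK$123.02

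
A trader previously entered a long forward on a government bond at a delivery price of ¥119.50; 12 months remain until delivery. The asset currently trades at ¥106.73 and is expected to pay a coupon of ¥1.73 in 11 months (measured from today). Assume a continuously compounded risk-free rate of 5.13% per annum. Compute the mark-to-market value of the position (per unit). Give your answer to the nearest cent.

-¥8.44

PV(remaining coupons) I = 1.73·e^(−0.0513·11/12) = 1.6505
Current forward F = (S − I)·e^(rT) = (106.73 − 1.6505)·e^(0.0513·12/12) = 105.0795 × 1.052639 = 110.6108
Value (long) = (F − K)·e^(−rT) = (110.6108 − 119.50) × 0.949994 = -8.4447
Value = -¥8.44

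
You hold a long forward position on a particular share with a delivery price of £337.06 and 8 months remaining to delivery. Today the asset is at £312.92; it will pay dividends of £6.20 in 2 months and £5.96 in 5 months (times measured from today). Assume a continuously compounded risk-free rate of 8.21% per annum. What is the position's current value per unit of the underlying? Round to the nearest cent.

-£18.06

PV(remaining dividends) I = 6.20·e^(−0.0821·2/12) + 5.96·e^(−0.0821·5/12) = 11.8753
Current forward F = (S − I)·e^(rT) = (312.92 − 11.8753)·e^(0.0821·8/12) = 301.0447 × 1.056259 = 317.9812
Value (long) = (F − K)·e^(−rT) = (317.9812 − 337.06) × 0.946738 = -18.0626
Value = -£18.06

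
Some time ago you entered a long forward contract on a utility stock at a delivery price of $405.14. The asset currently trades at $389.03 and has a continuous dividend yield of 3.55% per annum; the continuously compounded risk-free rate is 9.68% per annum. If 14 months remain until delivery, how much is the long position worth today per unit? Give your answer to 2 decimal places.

$11.37

Current fair forward for the remaining 14 months: F = S·e^((r − q)·T), (r − q) = 0.0968 − 0.0355 = 0.0613
F = 389.03 · e^(0.0613 × 14/12) = 389.03 × 1.074136 = 417.8711
Value of long forward = (F − K)·e^(−rT) = (417.8711 − 405.14) · e^(−0.0968·14/12)
= 12.7311 × 0.893210 = 11.37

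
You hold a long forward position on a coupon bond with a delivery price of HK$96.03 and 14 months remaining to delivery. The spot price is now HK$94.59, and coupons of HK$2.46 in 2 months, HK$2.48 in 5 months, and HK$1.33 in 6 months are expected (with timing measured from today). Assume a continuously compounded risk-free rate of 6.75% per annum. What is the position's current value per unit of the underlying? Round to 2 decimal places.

-HK$0.30

PV(remaining coupons) I = 2.46·e^(−0.0675·2/12) + 2.48·e^(−0.0675·5/12) + 1.33·e^(−0.0675·6/12) = 6.1296
Current forward F = (S − I)·e^(rT) = (94.59 − 6.1296)·e^(0.0675·14/12) = 88.4604 × 1.081934 = 95.7083
Value (long) = (F − K)·e^(−rT) = (95.7083 − 96.03) × 0.924271 = -0.2973
Value = -HK$0.30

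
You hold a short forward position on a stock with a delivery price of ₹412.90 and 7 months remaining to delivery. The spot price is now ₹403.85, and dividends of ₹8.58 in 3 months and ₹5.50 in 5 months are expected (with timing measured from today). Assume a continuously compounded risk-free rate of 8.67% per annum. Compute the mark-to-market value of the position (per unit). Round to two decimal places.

PV(remaining dividends) I = 8.58·e^(−0.0867·3/12) + 5.50·e^(−0.0867·5/12) = 13.7009
Current forward F = (S − I)·e^(rT) = (403.85 − 13.7009)·e^(0.0867·7/12) = 390.1491 × 1.051876 = 410.3885
Value (long) = (F − K)·e^(−rT) = (410.3885 − 412.90) × 0.950683 = -2.3876
Short position value = −(long value) = ₹2.39

₹2.39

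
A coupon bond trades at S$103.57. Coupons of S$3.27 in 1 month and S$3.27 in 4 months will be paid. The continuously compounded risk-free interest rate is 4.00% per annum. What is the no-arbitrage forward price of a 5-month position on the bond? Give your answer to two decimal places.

PV(coupons) I = 3.27·e^(−0.0400·1/12) + 3.27·e^(−0.0400·4/12)
I = 3.2591 + 3.2267 = 6.4858
F = (S − I)·e^(rT) = (103.57 − 6.4858) · e^(0.0400·5/12)
= 97.0842 · e^0.016667 = 97.0842 × 1.016807 = S$98.72

S$98.72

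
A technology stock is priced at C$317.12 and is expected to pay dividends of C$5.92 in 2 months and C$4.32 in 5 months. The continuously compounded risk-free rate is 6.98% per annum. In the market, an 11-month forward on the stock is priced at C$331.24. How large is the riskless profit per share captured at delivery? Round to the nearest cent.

PV(dividends) I = 5.92·e^(−0.0698·2/12) + 4.32·e^(−0.0698·5/12) = 10.0477
Fair forward F* = (S − I)·e^(rT) = (317.12 − 10.0477)·e^0.063983 = 307.0723 × 1.066074 = 327.3618
Market C$331.24 > fair 327.3618: forward overpriced → cash-and-carry (borrow at r, buy the stock and collect the dividends, short the forward).
Profit at T = |F_mkt − F*| = |331.24 − 327.3618| = C$3.88 per share

C$3.88 per share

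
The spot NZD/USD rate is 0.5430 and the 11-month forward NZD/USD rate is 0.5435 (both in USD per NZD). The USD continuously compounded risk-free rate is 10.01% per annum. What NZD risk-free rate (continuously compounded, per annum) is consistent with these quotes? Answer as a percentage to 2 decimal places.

F = S·e^((r_USD − r_NZD)T) ⇒ r_NZD = r_USD − ln(F/S)/T
ln(0.5435/0.5430) = 0.000920; /(11/12) = 0.001004
r_NZD = 0.1001 − 0.001004 = 0.099096
r_NZD = 9.91%

9.91%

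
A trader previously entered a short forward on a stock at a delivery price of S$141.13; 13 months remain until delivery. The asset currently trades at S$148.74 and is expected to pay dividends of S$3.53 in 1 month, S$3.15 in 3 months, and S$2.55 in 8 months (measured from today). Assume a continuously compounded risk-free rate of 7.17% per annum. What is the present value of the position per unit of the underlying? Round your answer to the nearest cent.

PV(remaining dividends) I = 3.53·e^(−0.0717·1/12) + 3.15·e^(−0.0717·3/12) + 2.55·e^(−0.0717·8/12) = 9.0340
Current forward F = (S − I)·e^(rT) = (148.74 − 9.0340)·e^(0.0717·13/12) = 139.7060 × 1.080771 = 150.9902
Value (long) = (F − K)·e^(−rT) = (150.9902 − 141.13) × 0.925265 = 9.1233
Short position value = −(long value) = -S$9.12

-S$9.12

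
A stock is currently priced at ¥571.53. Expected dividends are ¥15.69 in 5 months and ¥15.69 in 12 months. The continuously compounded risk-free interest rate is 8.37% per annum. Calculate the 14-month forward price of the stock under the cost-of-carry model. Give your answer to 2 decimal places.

¥597.54

PV(dividends) I = 15.69·e^(−0.0837·5/12) + 15.69·e^(−0.0837·12/12)
I = 15.1522 + 14.4302 = 29.5824
F = (S − I)·e^(rT) = (571.53 − 29.5824) · e^(0.0837·14/12)
= 541.9476 · e^0.097650 = 541.9476 × 1.102577 = ¥597.54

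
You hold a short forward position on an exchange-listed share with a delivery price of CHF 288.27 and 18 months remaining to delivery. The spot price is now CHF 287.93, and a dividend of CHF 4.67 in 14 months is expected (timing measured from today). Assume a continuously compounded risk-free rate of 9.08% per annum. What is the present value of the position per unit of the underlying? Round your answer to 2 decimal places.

PV(remaining dividends) I = 4.67·e^(−0.0908·14/12) = 4.2006
Current forward F = (S − I)·e^(rT) = (287.93 − 4.2006)·e^(0.0908·18/12) = 283.7294 × 1.145911 = 325.1286
Value (long) = (F − K)·e^(−rT) = (325.1286 − 288.27) × 0.872668 = 32.1653
Short position value = −(long value) = -CHF 32.17

-CHF 32.17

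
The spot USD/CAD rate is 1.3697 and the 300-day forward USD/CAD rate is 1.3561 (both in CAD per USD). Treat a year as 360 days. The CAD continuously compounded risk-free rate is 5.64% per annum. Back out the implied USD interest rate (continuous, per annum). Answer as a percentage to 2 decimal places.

6.84%

F = S·e^((r_CAD − r_USD)T) ⇒ r_USD = r_CAD − ln(F/S)/T
ln(1.3561/1.3697) = -0.009979; /(300/360) = -0.011975
r_USD = 0.0564 + 0.011975 = 0.068375
r_USD = 6.84%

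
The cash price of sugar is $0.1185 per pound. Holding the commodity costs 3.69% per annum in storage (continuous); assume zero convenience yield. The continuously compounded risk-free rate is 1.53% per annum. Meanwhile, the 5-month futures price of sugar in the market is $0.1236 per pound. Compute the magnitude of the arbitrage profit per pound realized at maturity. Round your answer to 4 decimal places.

$0.0025 per pound

Fair futures: F* = S·e^(carry·T), with carry = (r + u) = 0.0153 + 0.0369 = 0.0522
F* = 0.1185 · e^(0.0522 × 5/12) = 0.1185 · e^0.021750 = 0.1185 × 1.021988 = $0.1211
Market $0.1236 > fair $0.1211: forward overpriced → cash-and-carry (buy spot, short the forward).
At maturity, profit = |F_mkt − F*| = |0.1236 − 0.1211| = $0.0025 per pound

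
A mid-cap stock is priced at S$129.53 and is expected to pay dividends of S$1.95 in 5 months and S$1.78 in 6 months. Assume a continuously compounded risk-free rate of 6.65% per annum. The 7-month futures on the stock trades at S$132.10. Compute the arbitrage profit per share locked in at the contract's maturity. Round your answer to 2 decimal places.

S$1.21 per share

PV(dividends) I = 1.95·e^(−0.0665·5/12) + 1.78·e^(−0.0665·6/12) = 3.6185
Fair futures F* = (S − I)·e^(rT) = (129.53 − 3.6185)·e^0.038792 = 125.9115 × 1.039554 = 130.8918
Market S$132.10 > fair 130.8918: forward overpriced → cash-and-carry (borrow at r, buy the stock and collect the dividends, short the forward).
Profit at T = |F_mkt − F*| = |132.10 − 130.8918| = S$1.21 per share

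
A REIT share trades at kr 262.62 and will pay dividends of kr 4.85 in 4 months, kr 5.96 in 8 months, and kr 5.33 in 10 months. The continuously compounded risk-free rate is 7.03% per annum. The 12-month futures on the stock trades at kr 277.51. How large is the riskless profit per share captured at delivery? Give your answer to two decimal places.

kr 12.34 per share

PV(dividends) I = 4.85·e^(−0.0703·4/12) + 5.96·e^(−0.0703·8/12) + 5.33·e^(−0.0703·10/12) = 15.4515
Fair futures F* = (S − I)·e^(rT) = (262.62 − 15.4515)·e^0.070300 = 247.1685 × 1.072830 = 265.1698
Market kr 277.51 > fair 265.1698: forward overpriced → cash-and-carry (borrow at r, buy the stock and collect the dividends, short the forward).
Profit at T = |F_mkt − F*| = |277.51 − 265.1698| = kr 12.34 per share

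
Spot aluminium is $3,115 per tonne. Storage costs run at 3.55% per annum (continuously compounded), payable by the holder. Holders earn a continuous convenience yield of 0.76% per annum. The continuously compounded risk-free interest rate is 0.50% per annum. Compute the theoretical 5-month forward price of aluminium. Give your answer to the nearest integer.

$3,158 per tonne

Net carry = r + u − y = 0.0050 + 0.0355 − 0.0076 = 0.0329
F = S·e^((r+u−y)T) = 3115 · e^(0.0329 × 5/12) = 3115 · e^0.013708
= 3115 × 1.013802 = $3,158 per tonne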